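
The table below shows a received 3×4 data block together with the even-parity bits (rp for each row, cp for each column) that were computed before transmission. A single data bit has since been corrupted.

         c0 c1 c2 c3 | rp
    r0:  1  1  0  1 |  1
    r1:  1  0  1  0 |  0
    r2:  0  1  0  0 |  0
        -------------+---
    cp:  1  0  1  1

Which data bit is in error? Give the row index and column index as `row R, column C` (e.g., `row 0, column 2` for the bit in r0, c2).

row 2, column 0

Recompute each row's even parity and compare to rp:
  r0: data parity 1, sent rp 1 → ok
  r1: data parity 0, sent rp 0 → ok
  r2: data parity 1, sent rp 0 → mismatch
Recompute each column's even parity and compare to cp:
  c0: data parity 0, sent cp 1 → mismatch
  c1: data parity 0, sent cp 0 → ok
  c2: data parity 1, sent cp 1 → ok
  c3: data parity 1, sent cp 1 → ok
Exactly one row (r2) and one column (c0) fail → the flipped bit is at their intersection.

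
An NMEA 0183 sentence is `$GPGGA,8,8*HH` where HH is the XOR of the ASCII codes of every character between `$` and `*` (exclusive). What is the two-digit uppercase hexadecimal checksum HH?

56

XOR the ASCII codes of the payload characters:
  'G' = 0x47 → acc = 0x47
  'P' = 0x50 → acc = 0x17
  'G' = 0x47 → acc = 0x50
  'G' = 0x47 → acc = 0x17
  'A' = 0x41 → acc = 0x56
  ',' = 0x2C → acc = 0x7A
  '8' = 0x38 → acc = 0x42
  ',' = 0x2C → acc = 0x6E
  '8' = 0x38 → acc = 0x56
Checksum = 0x56.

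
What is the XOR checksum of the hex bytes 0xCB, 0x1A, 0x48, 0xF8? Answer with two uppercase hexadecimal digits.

XOR the bytes together:
  start with 0xCB
  0xCB ⊕ 0x1A = 0xD1
  0xD1 ⊕ 0x48 = 0x99
  0x99 ⊕ 0xF8 = 0x61

61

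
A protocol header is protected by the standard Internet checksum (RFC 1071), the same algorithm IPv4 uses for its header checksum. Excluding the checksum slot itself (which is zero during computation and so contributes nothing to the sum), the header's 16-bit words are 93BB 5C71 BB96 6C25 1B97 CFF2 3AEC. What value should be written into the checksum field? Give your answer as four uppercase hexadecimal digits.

C1A0

One's-complement addition (fold any carry out of bit 15 back into bit 0):
  0x93BB + 0x5C71 = 0x0F02C
  0xF02C + 0xBB96 = 0x1ABC2 → wrap carry → 0xABC3
  0xABC3 + 0x6C25 = 0x117E8 → wrap carry → 0x17E9
  0x17E9 + 0x1B97 = 0x03380
  0x3380 + 0xCFF2 = 0x10372 → wrap carry → 0x0373
  0x0373 + 0x3AEC = 0x03E5F
One's-complement sum = 0x3E5F.
Checksum = ~0x3E5F & 0xFFFF = 0xC1A0.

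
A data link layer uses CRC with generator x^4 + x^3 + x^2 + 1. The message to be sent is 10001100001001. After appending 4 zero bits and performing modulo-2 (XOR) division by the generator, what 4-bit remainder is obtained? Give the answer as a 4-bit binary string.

Append 4 zeros: 100011000010010000. Divide by 11101 (XOR where the leading bit is 1):
  pos 0: 10001 XOR 11101 = 01100
  pos 1: 11001 XOR 11101 = 00100
  pos 3: 10000 XOR 11101 = 01101
  pos 4: 11010 XOR 11101 = 00111
  pos 6: 11101 XOR 11101 = 00000
  pos 13: 10000 XOR 11101 = 01101
Remainder (last 4 bits) = 1101. This is the CRC / FCS.

1101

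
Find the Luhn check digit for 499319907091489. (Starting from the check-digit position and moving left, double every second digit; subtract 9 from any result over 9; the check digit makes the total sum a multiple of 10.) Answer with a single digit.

1

Partial digits right→left: 9 8 4 1 9 0 7 0 9 9 1 3 9 9 4
Double every second digit counting from the check-digit position (so the 1st, 3rd, 5th, ... of the partial from the right).
  doubled (with −9 where >9): 9 8 9 5 9 2 9 8 → sum 59
  kept as-is: 8 1 0 0 9 3 9 → sum 30
Total = 59 + 30 = 89.
Check digit = (10 − (89 mod 10)) mod 10 = 1.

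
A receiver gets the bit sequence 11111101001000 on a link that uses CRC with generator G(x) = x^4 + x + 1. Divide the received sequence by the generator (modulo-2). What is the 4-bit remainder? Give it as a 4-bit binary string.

Modulo-2 division of 11111101001000 by 10011:
  pos 0: 11111 XOR 10011 = 01100
  pos 1: 11001 XOR 10011 = 01010
  pos 2: 10100 XOR 10011 = 00111
  pos 4: 11110 XOR 10011 = 01101
  pos 5: 11010 XOR 10011 = 01001
  pos 6: 10011 XOR 10011 = 00000
Remainder = 0000 (zero — the frame passes the CRC check).

0000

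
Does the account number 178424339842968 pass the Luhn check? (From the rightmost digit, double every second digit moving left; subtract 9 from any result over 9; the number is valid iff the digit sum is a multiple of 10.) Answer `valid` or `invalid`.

invalid

From the right, keep odd positions and double even positions (subtract 9 from any doubled value over 9):
  doubled (positions 2,4,...): 3 4 7 6 8 8 5 → sum 41
  kept (positions 1,3,...): 8 9 4 9 3 2 8 1 → sum 44
Total = 85.
85 mod 10 = 5, so the number is invalid.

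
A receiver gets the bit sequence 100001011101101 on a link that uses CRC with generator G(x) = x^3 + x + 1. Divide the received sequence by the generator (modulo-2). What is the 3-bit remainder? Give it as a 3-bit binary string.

Modulo-2 division of 100001011101101 by 1011:
  pos 0: 1000 XOR 1011 = 0011
  pos 2: 1101 XOR 1011 = 0110
  pos 3: 1100 XOR 1011 = 0111
  pos 4: 1111 XOR 1011 = 0100
  pos 5: 1001 XOR 1011 = 0010
  pos 7: 1010 XOR 1011 = 0001
  pos 10: 1110 XOR 1011 = 0101
  pos 11: 1011 XOR 1011 = 0000
Remainder = 000 (zero — the frame passes the CRC check).

000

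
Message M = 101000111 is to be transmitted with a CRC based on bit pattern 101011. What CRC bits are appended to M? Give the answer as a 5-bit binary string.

Append 5 zeros: 10100011100000. Divide by 101011 (XOR where the leading bit is 1):
  pos 0: 101000 XOR 101011 = 000011
  pos 4: 111110 XOR 101011 = 010101
  pos 5: 101010 XOR 101011 = 000001
Remainder (last 5 bits) = 01000. This is the CRC / FCS.

01000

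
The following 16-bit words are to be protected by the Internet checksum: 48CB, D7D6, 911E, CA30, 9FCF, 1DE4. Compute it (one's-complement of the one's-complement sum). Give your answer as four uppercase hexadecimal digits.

C65A

One's-complement addition (fold any carry out of bit 15 back into bit 0):
  0x48CB + 0xD7D6 = 0x120A1 → wrap carry → 0x20A2
  0x20A2 + 0x911E = 0x0B1C0
  0xB1C0 + 0xCA30 = 0x17BF0 → wrap carry → 0x7BF1
  0x7BF1 + 0x9FCF = 0x11BC0 → wrap carry → 0x1BC1
  0x1BC1 + 0x1DE4 = 0x039A5
One's-complement sum = 0x39A5.
Checksum = ~0x39A5 & 0xFFFF = 0xC65A.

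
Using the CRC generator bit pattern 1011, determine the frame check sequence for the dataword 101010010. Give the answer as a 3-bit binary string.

Append 3 zeros: 101010010000. Divide by 1011 (XOR where the leading bit is 1):
  pos 0: 1010 XOR 1011 = 0001
  pos 3: 1100 XOR 1011 = 0111
  pos 4: 1111 XOR 1011 = 0100
  pos 5: 1000 XOR 1011 = 0011
  pos 7: 1100 XOR 1011 = 0111
  pos 8: 1110 XOR 1011 = 0101
Remainder (last 3 bits) = 101. This is the CRC / FCS.

101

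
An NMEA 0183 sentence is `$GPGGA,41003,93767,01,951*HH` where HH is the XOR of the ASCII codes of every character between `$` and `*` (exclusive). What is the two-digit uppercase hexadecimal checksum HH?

60

XOR the ASCII codes of the payload characters:
  'G' = 0x47 → acc = 0x47
  'P' = 0x50 → acc = 0x17
  'G' = 0x47 → acc = 0x50
  'G' = 0x47 → acc = 0x17
  'A' = 0x41 → acc = 0x56
  ',' = 0x2C → acc = 0x7A
  '4' = 0x34 → acc = 0x4E
  '1' = 0x31 → acc = 0x7F
  '0' = 0x30 → acc = 0x4F
  '0' = 0x30 → acc = 0x7F
  '3' = 0x33 → acc = 0x4C
  ',' = 0x2C → acc = 0x60
  '9' = 0x39 → acc = 0x59
  '3' = 0x33 → acc = 0x6A
  '7' = 0x37 → acc = 0x5D
  '6' = 0x36 → acc = 0x6B
  '7' = 0x37 → acc = 0x5C
  ',' = 0x2C → acc = 0x70
  '0' = 0x30 → acc = 0x40
  '1' = 0x31 → acc = 0x71
  ',' = 0x2C → acc = 0x5D
  '9' = 0x39 → acc = 0x64
  '5' = 0x35 → acc = 0x51
  '1' = 0x31 → acc = 0x60
Checksum = 0x60.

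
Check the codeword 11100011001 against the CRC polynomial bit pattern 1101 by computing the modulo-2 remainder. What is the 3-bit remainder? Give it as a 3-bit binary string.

Modulo-2 division of 11100011001 by 1101:
  pos 0: 1110 XOR 1101 = 0011
  pos 2: 1100 XOR 1101 = 0001
  pos 5: 1110 XOR 1101 = 0011
  pos 7: 1101 XOR 1101 = 0000
Remainder = 000 (zero — the frame passes the CRC check).

000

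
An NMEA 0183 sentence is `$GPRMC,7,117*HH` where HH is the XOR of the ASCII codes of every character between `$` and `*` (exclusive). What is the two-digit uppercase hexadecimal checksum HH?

XOR the ASCII codes of the payload characters:
  'G' = 0x47 → acc = 0x47
  'P' = 0x50 → acc = 0x17
  'R' = 0x52 → acc = 0x45
  'M' = 0x4D → acc = 0x08
  'C' = 0x43 → acc = 0x4B
  ',' = 0x2C → acc = 0x67
  '7' = 0x37 → acc = 0x50
  ',' = 0x2C → acc = 0x7C
  '1' = 0x31 → acc = 0x4D
  '1' = 0x31 → acc = 0x7C
  '7' = 0x37 → acc = 0x4B
Checksum = 0x4B.

4B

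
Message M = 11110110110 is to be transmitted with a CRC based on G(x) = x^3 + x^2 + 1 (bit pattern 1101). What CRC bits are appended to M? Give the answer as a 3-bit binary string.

000

Append 3 zeros: 11110110110000. Divide by 1101 (XOR where the leading bit is 1):
  pos 0: 1111 XOR 1101 = 0010
  pos 2: 1001 XOR 1101 = 0100
  pos 3: 1001 XOR 1101 = 0100
  pos 4: 1000 XOR 1101 = 0101
  pos 5: 1011 XOR 1101 = 0110
  pos 6: 1101 XOR 1101 = 0000
Remainder (last 3 bits) = 000. This is the CRC / FCS.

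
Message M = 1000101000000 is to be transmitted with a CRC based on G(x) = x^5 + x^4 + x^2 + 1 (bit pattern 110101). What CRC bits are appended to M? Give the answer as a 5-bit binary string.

00111

Append 5 zeros: 100010100000000000. Divide by 110101 (XOR where the leading bit is 1):
  pos 0: 100010 XOR 110101 = 010111
  pos 1: 101111 XOR 110101 = 011010
  pos 2: 110100 XOR 110101 = 000001
  pos 7: 100000 XOR 110101 = 010101
  pos 8: 101010 XOR 110101 = 011111
  pos 9: 111110 XOR 110101 = 001011
  pos 11: 101100 XOR 110101 = 011001
  pos 12: 110010 XOR 110101 = 000111
Remainder (last 5 bits) = 00111. This is the CRC / FCS.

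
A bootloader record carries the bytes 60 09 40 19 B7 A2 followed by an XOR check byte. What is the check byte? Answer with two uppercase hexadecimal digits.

XOR the bytes together:
  start with 0x60
  0x60 ⊕ 0x09 = 0x69
  0x69 ⊕ 0x40 = 0x29
  0x29 ⊕ 0x19 = 0x30
  0x30 ⊕ 0xB7 = 0x87
  0x87 ⊕ 0xA2 = 0x25

25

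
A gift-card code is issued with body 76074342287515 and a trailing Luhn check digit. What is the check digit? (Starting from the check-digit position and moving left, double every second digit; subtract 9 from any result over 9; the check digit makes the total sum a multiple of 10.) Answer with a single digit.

Partial digits right→left: 5 1 5 7 8 2 2 4 3 4 7 0 6 7
Double every second digit counting from the check-digit position (so the 1st, 3rd, 5th, ... of the partial from the right).
  doubled (with −9 where >9): 1 1 7 4 6 5 3 → sum 27
  kept as-is: 1 7 2 4 4 0 7 → sum 25
Total = 27 + 25 = 52.
Check digit = (10 − (52 mod 10)) mod 10 = 8.

8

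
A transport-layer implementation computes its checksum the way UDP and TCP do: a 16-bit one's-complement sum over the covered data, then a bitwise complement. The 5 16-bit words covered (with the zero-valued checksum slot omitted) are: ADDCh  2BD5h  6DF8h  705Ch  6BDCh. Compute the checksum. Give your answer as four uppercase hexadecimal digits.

DC1C

One's-complement addition (fold any carry out of bit 15 back into bit 0):
  0xADDC + 0x2BD5 = 0x0D9B1
  0xD9B1 + 0x6DF8 = 0x147A9 → wrap carry → 0x47AA
  0x47AA + 0x705C = 0x0B806
  0xB806 + 0x6BDC = 0x123E2 → wrap carry → 0x23E3
One's-complement sum = 0x23E3.
Checksum = ~0x23E3 & 0xFFFF = 0xDC1C.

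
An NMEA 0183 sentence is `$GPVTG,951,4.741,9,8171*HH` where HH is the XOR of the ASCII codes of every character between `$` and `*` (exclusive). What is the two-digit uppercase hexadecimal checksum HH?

71

XOR the ASCII codes of the payload characters:
  'G' = 0x47 → acc = 0x47
  'P' = 0x50 → acc = 0x17
  'V' = 0x56 → acc = 0x41
  'T' = 0x54 → acc = 0x15
  'G' = 0x47 → acc = 0x52
  ',' = 0x2C → acc = 0x7E
  '9' = 0x39 → acc = 0x47
  '5' = 0x35 → acc = 0x72
  '1' = 0x31 → acc = 0x43
  ',' = 0x2C → acc = 0x6F
  '4' = 0x34 → acc = 0x5B
  '.' = 0x2E → acc = 0x75
  '7' = 0x37 → acc = 0x42
  '4' = 0x34 → acc = 0x76
  '1' = 0x31 → acc = 0x47
  ',' = 0x2C → acc = 0x6B
  '9' = 0x39 → acc = 0x52
  ',' = 0x2C → acc = 0x7E
  '8' = 0x38 → acc = 0x46
  '1' = 0x31 → acc = 0x77
  '7' = 0x37 → acc = 0x40
  '1' = 0x31 → acc = 0x71
Checksum = 0x71.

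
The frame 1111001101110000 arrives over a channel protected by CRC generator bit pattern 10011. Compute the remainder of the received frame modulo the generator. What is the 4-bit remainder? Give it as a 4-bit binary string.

1100

Modulo-2 division of 1111001101110000 by 10011:
  pos 0: 11110 XOR 10011 = 01101
  pos 1: 11010 XOR 10011 = 01001
  pos 2: 10011 XOR 10011 = 00000
  pos 7: 10111 XOR 10011 = 00100
  pos 9: 10000 XOR 10011 = 00011
Remainder = 1100 (nonzero — an error is detected).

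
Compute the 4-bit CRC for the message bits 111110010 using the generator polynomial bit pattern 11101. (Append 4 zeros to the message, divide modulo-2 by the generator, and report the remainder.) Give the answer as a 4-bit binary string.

0011

Append 4 zeros: 1111100100000. Divide by 11101 (XOR where the leading bit is 1):
  pos 0: 11111 XOR 11101 = 00010
  pos 3: 10001 XOR 11101 = 01100
  pos 4: 11000 XOR 11101 = 00101
  pos 6: 10100 XOR 11101 = 01001
  pos 7: 10010 XOR 11101 = 01111
  pos 8: 11110 XOR 11101 = 00011
Remainder (last 4 bits) = 0011. This is the CRC / FCS.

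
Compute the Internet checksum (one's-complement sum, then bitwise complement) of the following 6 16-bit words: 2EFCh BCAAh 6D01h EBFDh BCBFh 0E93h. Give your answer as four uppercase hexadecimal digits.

F006

One's-complement addition (fold any carry out of bit 15 back into bit 0):
  0x2EFC + 0xBCAA = 0x0EBA6
  0xEBA6 + 0x6D01 = 0x158A7 → wrap carry → 0x58A8
  0x58A8 + 0xEBFD = 0x144A5 → wrap carry → 0x44A6
  0x44A6 + 0xBCBF = 0x10165 → wrap carry → 0x0166
  0x0166 + 0x0E93 = 0x00FF9
One's-complement sum = 0x0FF9.
Checksum = ~0x0FF9 & 0xFFFF = 0xF006.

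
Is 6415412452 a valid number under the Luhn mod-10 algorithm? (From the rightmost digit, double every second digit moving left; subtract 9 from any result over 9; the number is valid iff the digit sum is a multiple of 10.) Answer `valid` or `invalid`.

From the right, keep odd positions and double even positions (subtract 9 from any doubled value over 9):
  doubled (positions 2,4,...): 1 4 8 2 3 → sum 18
  kept (positions 1,3,...): 2 4 1 5 4 → sum 16
Total = 34.
34 mod 10 = 4, so the number is invalid.

invalid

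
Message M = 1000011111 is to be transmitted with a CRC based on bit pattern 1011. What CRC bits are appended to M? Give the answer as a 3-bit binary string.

Append 3 zeros: 1000011111000. Divide by 1011 (XOR where the leading bit is 1):
  pos 0: 1000 XOR 1011 = 0011
  pos 2: 1101 XOR 1011 = 0110
  pos 3: 1101 XOR 1011 = 0110
  pos 4: 1101 XOR 1011 = 0110
  pos 5: 1101 XOR 1011 = 0110
  pos 6: 1101 XOR 1011 = 0110
  pos 7: 1100 XOR 1011 = 0111
  pos 8: 1110 XOR 1011 = 0101
  pos 9: 1010 XOR 1011 = 0001
Remainder (last 3 bits) = 001. This is the CRC / FCS.

001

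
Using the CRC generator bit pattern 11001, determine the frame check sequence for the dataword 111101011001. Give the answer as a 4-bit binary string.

0010

Append 4 zeros: 1111010110010000. Divide by 11001 (XOR where the leading bit is 1):
  pos 0: 11110 XOR 11001 = 00111
  pos 2: 11110 XOR 11001 = 00111
  pos 4: 11111 XOR 11001 = 00110
  pos 6: 11000 XOR 11001 = 00001
  pos 10: 11000 XOR 11001 = 00001
Remainder (last 4 bits) = 0010. This is the CRC / FCS.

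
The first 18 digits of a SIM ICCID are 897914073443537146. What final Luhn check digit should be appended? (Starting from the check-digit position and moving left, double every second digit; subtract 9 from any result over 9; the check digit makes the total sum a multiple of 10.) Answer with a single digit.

5

Partial digits right→left: 6 4 1 7 3 5 3 4 4 3 7 0 4 1 9 7 9 8
Double every second digit counting from the check-digit position (so the 1st, 3rd, 5th, ... of the partial from the right).
  doubled (with −9 where >9): 3 2 6 6 8 5 8 9 9 → sum 56
  kept as-is: 4 7 5 4 3 0 1 7 8 → sum 39
Total = 56 + 39 = 95.
Check digit = (10 − (95 mod 10)) mod 10 = 5.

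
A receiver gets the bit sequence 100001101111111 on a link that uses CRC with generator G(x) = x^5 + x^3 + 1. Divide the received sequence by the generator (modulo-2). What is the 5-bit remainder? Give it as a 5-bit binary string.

00000

Modulo-2 division of 100001101111111 by 101001:
  pos 0: 100001 XOR 101001 = 001000
  pos 2: 100010 XOR 101001 = 001011
  pos 4: 101111 XOR 101001 = 000110
  pos 7: 110111 XOR 101001 = 011110
  pos 8: 111101 XOR 101001 = 010100
  pos 9: 101001 XOR 101001 = 000000
Remainder = 00000 (zero — the frame passes the CRC check).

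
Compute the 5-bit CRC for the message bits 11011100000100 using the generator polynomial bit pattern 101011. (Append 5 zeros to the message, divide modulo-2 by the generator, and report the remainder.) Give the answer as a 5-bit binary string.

Append 5 zeros: 1101110000010000000. Divide by 101011 (XOR where the leading bit is 1):
  pos 0: 110111 XOR 101011 = 011100
  pos 1: 111000 XOR 101011 = 010011
  pos 2: 100110 XOR 101011 = 001101
  pos 4: 110100 XOR 101011 = 011111
  pos 5: 111110 XOR 101011 = 010101
  pos 6: 101011 XOR 101011 = 000000
Remainder (last 5 bits) = 00000. This is the CRC / FCS.

00000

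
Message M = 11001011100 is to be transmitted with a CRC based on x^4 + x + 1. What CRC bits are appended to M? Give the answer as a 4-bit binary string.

Append 4 zeros: 110010111000000. Divide by 10011 (XOR where the leading bit is 1):
  pos 0: 11001 XOR 10011 = 01010
  pos 1: 10100 XOR 10011 = 00111
  pos 3: 11111 XOR 10011 = 01100
  pos 4: 11001 XOR 10011 = 01010
  pos 5: 10100 XOR 10011 = 00111
  pos 7: 11100 XOR 10011 = 01111
  pos 8: 11110 XOR 10011 = 01101
  pos 9: 11010 XOR 10011 = 01001
  pos 10: 10010 XOR 10011 = 00001
Remainder (last 4 bits) = 0001. This is the CRC / FCS.

0001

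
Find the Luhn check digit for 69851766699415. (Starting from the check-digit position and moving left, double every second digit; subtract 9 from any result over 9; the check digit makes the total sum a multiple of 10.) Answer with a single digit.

Partial digits right→left: 5 1 4 9 9 6 6 6 7 1 5 8 9 6
Double every second digit counting from the check-digit position (so the 1st, 3rd, 5th, ... of the partial from the right).
  doubled (with −9 where >9): 1 8 9 3 5 1 9 → sum 36
  kept as-is: 1 9 6 6 1 8 6 → sum 37
Total = 36 + 37 = 73.
Check digit = (10 − (73 mod 10)) mod 10 = 7.

7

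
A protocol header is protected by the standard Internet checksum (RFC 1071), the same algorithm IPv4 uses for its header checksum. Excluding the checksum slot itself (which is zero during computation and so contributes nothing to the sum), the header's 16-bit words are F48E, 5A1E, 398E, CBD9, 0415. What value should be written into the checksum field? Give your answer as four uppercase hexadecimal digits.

One's-complement addition (fold any carry out of bit 15 back into bit 0):
  0xF48E + 0x5A1E = 0x14EAC → wrap carry → 0x4EAD
  0x4EAD + 0x398E = 0x0883B
  0x883B + 0xCBD9 = 0x15414 → wrap carry → 0x5415
  0x5415 + 0x0415 = 0x0582A
One's-complement sum = 0x582A.
Checksum = ~0x582A & 0xFFFF = 0xA7D5.

A7D5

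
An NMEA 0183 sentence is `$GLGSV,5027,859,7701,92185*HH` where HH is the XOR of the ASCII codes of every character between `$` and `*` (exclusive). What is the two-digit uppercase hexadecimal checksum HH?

4B

XOR the ASCII codes of the payload characters:
  'G' = 0x47 → acc = 0x47
  'L' = 0x4C → acc = 0x0B
  'G' = 0x47 → acc = 0x4C
  'S' = 0x53 → acc = 0x1F
  'V' = 0x56 → acc = 0x49
  ',' = 0x2C → acc = 0x65
  '5' = 0x35 → acc = 0x50
  '0' = 0x30 → acc = 0x60
  '2' = 0x32 → acc = 0x52
  '7' = 0x37 → acc = 0x65
  ',' = 0x2C → acc = 0x49
  '8' = 0x38 → acc = 0x71
  '5' = 0x35 → acc = 0x44
  '9' = 0x39 → acc = 0x7D
  ',' = 0x2C → acc = 0x51
  '7' = 0x37 → acc = 0x66
  '7' = 0x37 → acc = 0x51
  '0' = 0x30 → acc = 0x61
  '1' = 0x31 → acc = 0x50
  ',' = 0x2C → acc = 0x7C
  '9' = 0x39 → acc = 0x45
  '2' = 0x32 → acc = 0x77
  '1' = 0x31 → acc = 0x46
  '8' = 0x38 → acc = 0x7E
  '5' = 0x35 → acc = 0x4B
Checksum = 0x4B.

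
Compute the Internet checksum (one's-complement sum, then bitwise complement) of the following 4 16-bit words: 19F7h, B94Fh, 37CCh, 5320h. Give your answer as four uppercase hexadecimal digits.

One's-complement addition (fold any carry out of bit 15 back into bit 0):
  0x19F7 + 0xB94F = 0x0D346
  0xD346 + 0x37CC = 0x10B12 → wrap carry → 0x0B13
  0x0B13 + 0x5320 = 0x05E33
One's-complement sum = 0x5E33.
Checksum = ~0x5E33 & 0xFFFF = 0xA1CC.

A1CC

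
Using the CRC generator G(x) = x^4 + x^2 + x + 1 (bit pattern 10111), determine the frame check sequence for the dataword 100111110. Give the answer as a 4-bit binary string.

1100

Append 4 zeros: 1001111100000. Divide by 10111 (XOR where the leading bit is 1):
  pos 0: 10011 XOR 10111 = 00100
  pos 2: 10011 XOR 10111 = 00100
  pos 4: 10010 XOR 10111 = 00101
  pos 6: 10100 XOR 10111 = 00011
Remainder (last 4 bits) = 1100. This is the CRC / FCS.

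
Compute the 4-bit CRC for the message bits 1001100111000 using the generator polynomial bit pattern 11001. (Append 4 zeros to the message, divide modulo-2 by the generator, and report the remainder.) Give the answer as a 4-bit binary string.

1011

Append 4 zeros: 10011001110000000. Divide by 11001 (XOR where the leading bit is 1):
  pos 0: 10011 XOR 11001 = 01010
  pos 1: 10100 XOR 11001 = 01101
  pos 2: 11010 XOR 11001 = 00011
  pos 5: 11111 XOR 11001 = 00110
  pos 7: 11000 XOR 11001 = 00001
  pos 11: 10000 XOR 11001 = 01001
  pos 12: 10010 XOR 11001 = 01011
Remainder (last 4 bits) = 1011. This is the CRC / FCS.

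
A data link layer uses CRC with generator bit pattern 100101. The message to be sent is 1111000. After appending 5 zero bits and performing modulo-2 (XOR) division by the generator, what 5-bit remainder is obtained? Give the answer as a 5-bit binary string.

Append 5 zeros: 111100000000. Divide by 100101 (XOR where the leading bit is 1):
  pos 0: 111100 XOR 100101 = 011001
  pos 1: 110010 XOR 100101 = 010111
  pos 2: 101110 XOR 100101 = 001011
  pos 4: 101100 XOR 100101 = 001001
  pos 6: 100100 XOR 100101 = 000001
Remainder (last 5 bits) = 00001. This is the CRC / FCS.

00001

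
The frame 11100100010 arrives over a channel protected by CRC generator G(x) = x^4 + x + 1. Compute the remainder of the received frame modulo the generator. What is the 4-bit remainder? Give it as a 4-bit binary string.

Modulo-2 division of 11100100010 by 10011:
  pos 0: 11100 XOR 10011 = 01111
  pos 1: 11111 XOR 10011 = 01100
  pos 2: 11000 XOR 10011 = 01011
  pos 3: 10110 XOR 10011 = 00101
  pos 5: 10101 XOR 10011 = 00110
Remainder = 1100 (nonzero — an error is detected).

1100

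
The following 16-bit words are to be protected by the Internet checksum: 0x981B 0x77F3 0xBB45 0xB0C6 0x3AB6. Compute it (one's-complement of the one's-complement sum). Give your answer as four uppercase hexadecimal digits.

One's-complement addition (fold any carry out of bit 15 back into bit 0):
  0x981B + 0x77F3 = 0x1100E → wrap carry → 0x100F
  0x100F + 0xBB45 = 0x0CB54
  0xCB54 + 0xB0C6 = 0x17C1A → wrap carry → 0x7C1B
  0x7C1B + 0x3AB6 = 0x0B6D1
One's-complement sum = 0xB6D1.
Checksum = ~0xB6D1 & 0xFFFF = 0x492E.

492E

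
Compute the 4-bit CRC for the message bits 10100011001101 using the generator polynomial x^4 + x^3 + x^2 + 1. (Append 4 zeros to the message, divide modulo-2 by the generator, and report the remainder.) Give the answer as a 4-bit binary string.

1101

Append 4 zeros: 101000110011010000. Divide by 11101 (XOR where the leading bit is 1):
  pos 0: 10100 XOR 11101 = 01001
  pos 1: 10010 XOR 11101 = 01111
  pos 2: 11111 XOR 11101 = 00010
  pos 5: 10100 XOR 11101 = 01001
  pos 6: 10011 XOR 11101 = 01110
  pos 7: 11101 XOR 11101 = 00000
  pos 13: 10000 XOR 11101 = 01101
Remainder (last 4 bits) = 1101. This is the CRC / FCS.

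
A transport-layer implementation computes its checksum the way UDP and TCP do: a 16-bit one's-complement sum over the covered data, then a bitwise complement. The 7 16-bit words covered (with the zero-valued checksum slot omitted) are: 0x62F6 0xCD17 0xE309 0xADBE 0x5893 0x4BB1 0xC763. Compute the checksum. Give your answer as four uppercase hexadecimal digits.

One's-complement addition (fold any carry out of bit 15 back into bit 0):
  0x62F6 + 0xCD17 = 0x1300D → wrap carry → 0x300E
  0x300E + 0xE309 = 0x11317 → wrap carry → 0x1318
  0x1318 + 0xADBE = 0x0C0D6
  0xC0D6 + 0x5893 = 0x11969 → wrap carry → 0x196A
  0x196A + 0x4BB1 = 0x0651B
  0x651B + 0xC763 = 0x12C7E → wrap carry → 0x2C7F
One's-complement sum = 0x2C7F.
Checksum = ~0x2C7F & 0xFFFF = 0xD380.

D380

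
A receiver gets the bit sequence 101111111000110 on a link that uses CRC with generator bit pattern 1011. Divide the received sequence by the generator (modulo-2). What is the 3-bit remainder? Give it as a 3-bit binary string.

Modulo-2 division of 101111111000110 by 1011:
  pos 0: 1011 XOR 1011 = 0000
  pos 4: 1111 XOR 1011 = 0100
  pos 5: 1001 XOR 1011 = 0010
  pos 7: 1000 XOR 1011 = 0011
  pos 9: 1101 XOR 1011 = 0110
  pos 10: 1101 XOR 1011 = 0110
  pos 11: 1100 XOR 1011 = 0111
Remainder = 111 (nonzero — an error is detected).

111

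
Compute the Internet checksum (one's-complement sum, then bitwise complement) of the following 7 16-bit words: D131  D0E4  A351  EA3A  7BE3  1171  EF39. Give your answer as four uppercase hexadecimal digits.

53CE

One's-complement addition (fold any carry out of bit 15 back into bit 0):
  0xD131 + 0xD0E4 = 0x1A215 → wrap carry → 0xA216
  0xA216 + 0xA351 = 0x14567 → wrap carry → 0x4568
  0x4568 + 0xEA3A = 0x12FA2 → wrap carry → 0x2FA3
  0x2FA3 + 0x7BE3 = 0x0AB86
  0xAB86 + 0x1171 = 0x0BCF7
  0xBCF7 + 0xEF39 = 0x1AC30 → wrap carry → 0xAC31
One's-complement sum = 0xAC31.
Checksum = ~0xAC31 & 0xFFFF = 0x53CE.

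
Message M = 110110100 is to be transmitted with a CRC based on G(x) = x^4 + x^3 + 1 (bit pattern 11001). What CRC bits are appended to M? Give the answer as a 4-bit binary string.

Append 4 zeros: 1101101000000. Divide by 11001 (XOR where the leading bit is 1):
  pos 0: 11011 XOR 11001 = 00010
  pos 3: 10010 XOR 11001 = 01011
  pos 4: 10110 XOR 11001 = 01111
  pos 5: 11110 XOR 11001 = 00111
  pos 7: 11100 XOR 11001 = 00101
Remainder (last 4 bits) = 1010. This is the CRC / FCS.

1010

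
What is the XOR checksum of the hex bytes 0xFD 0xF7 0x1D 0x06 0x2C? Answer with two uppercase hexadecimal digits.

3D

XOR the bytes together:
  start with 0xFD
  0xFD ⊕ 0xF7 = 0x0A
  0x0A ⊕ 0x1D = 0x17
  0x17 ⊕ 0x06 = 0x11
  0x11 ⊕ 0x2C = 0x3D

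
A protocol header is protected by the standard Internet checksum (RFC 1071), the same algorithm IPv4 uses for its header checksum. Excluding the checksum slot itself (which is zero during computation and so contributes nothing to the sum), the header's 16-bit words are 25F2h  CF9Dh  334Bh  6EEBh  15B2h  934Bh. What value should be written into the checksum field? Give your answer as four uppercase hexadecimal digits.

BF3B

One's-complement addition (fold any carry out of bit 15 back into bit 0):
  0x25F2 + 0xCF9D = 0x0F58F
  0xF58F + 0x334B = 0x128DA → wrap carry → 0x28DB
  0x28DB + 0x6EEB = 0x097C6
  0x97C6 + 0x15B2 = 0x0AD78
  0xAD78 + 0x934B = 0x140C3 → wrap carry → 0x40C4
One's-complement sum = 0x40C4.
Checksum = ~0x40C4 & 0xFFFF = 0xBF3B.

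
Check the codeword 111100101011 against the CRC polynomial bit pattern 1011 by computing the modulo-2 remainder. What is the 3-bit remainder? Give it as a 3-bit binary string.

Modulo-2 division of 111100101011 by 1011:
  pos 0: 1111 XOR 1011 = 0100
  pos 1: 1000 XOR 1011 = 0011
  pos 3: 1101 XOR 1011 = 0110
  pos 4: 1100 XOR 1011 = 0111
  pos 5: 1111 XOR 1011 = 0100
  pos 6: 1000 XOR 1011 = 0011
  pos 8: 1111 XOR 1011 = 0100
Remainder = 100 (nonzero — an error is detected).

100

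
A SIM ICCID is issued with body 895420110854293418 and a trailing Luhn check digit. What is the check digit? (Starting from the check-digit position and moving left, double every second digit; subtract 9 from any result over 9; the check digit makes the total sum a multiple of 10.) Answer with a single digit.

Partial digits right→left: 8 1 4 3 9 2 4 5 8 0 1 1 0 2 4 5 9 8
Double every second digit counting from the check-digit position (so the 1st, 3rd, 5th, ... of the partial from the right).
  doubled (with −9 where >9): 7 8 9 8 7 2 0 8 9 → sum 58
  kept as-is: 1 3 2 5 0 1 2 5 8 → sum 27
Total = 58 + 27 = 85.
Check digit = (10 − (85 mod 10)) mod 10 = 5.

5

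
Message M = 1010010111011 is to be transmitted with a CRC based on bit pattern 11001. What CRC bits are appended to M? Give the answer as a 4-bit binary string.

1101

Append 4 zeros: 10100101110110000. Divide by 11001 (XOR where the leading bit is 1):
  pos 0: 10100 XOR 11001 = 01101
  pos 1: 11011 XOR 11001 = 00010
  pos 4: 10011 XOR 11001 = 01010
  pos 5: 10101 XOR 11001 = 01100
  pos 6: 11000 XOR 11001 = 00001
  pos 10: 11100 XOR 11001 = 00101
  pos 12: 10100 XOR 11001 = 01101
Remainder (last 4 bits) = 1101. This is the CRC / FCS.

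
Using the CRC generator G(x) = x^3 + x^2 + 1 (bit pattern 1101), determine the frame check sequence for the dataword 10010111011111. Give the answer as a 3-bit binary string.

010

Append 3 zeros: 10010111011111000. Divide by 1101 (XOR where the leading bit is 1):
  pos 0: 1001 XOR 1101 = 0100
  pos 1: 1000 XOR 1101 = 0101
  pos 2: 1011 XOR 1101 = 0110
  pos 3: 1101 XOR 1101 = 0000
  pos 7: 1011 XOR 1101 = 0110
  pos 8: 1101 XOR 1101 = 0000
  pos 12: 1100 XOR 1101 = 0001
Remainder (last 3 bits) = 010. This is the CRC / FCS.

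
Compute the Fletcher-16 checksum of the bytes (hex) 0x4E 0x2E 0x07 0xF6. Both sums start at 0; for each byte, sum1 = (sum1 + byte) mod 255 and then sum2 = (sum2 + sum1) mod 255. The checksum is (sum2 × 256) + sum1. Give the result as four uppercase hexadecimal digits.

C87A

Running sums (mod 255):
  after byte 0 (0x4E): sum1=78, sum2=78
  after byte 1 (0x2E): sum1=124, sum2=202
  after byte 2 (0x07): sum1=131, sum2=78
  after byte 3 (0xF6): sum1=122, sum2=200
Checksum = sum2·256 + sum1 = 200·256 + 122 = 51322 = 0xC87A.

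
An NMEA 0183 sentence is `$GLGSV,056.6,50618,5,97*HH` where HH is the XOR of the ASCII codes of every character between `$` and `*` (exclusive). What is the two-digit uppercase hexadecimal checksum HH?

63

XOR the ASCII codes of the payload characters:
  'G' = 0x47 → acc = 0x47
  'L' = 0x4C → acc = 0x0B
  'G' = 0x47 → acc = 0x4C
  'S' = 0x53 → acc = 0x1F
  'V' = 0x56 → acc = 0x49
  ',' = 0x2C → acc = 0x65
  '0' = 0x30 → acc = 0x55
  '5' = 0x35 → acc = 0x60
  '6' = 0x36 → acc = 0x56
  '.' = 0x2E → acc = 0x78
  '6' = 0x36 → acc = 0x4E
  ',' = 0x2C → acc = 0x62
  '5' = 0x35 → acc = 0x57
  '0' = 0x30 → acc = 0x67
  '6' = 0x36 → acc = 0x51
  '1' = 0x31 → acc = 0x60
  '8' = 0x38 → acc = 0x58
  ',' = 0x2C → acc = 0x74
  '5' = 0x35 → acc = 0x41
  ',' = 0x2C → acc = 0x6D
  '9' = 0x39 → acc = 0x54
  '7' = 0x37 → acc = 0x63
Checksum = 0x63.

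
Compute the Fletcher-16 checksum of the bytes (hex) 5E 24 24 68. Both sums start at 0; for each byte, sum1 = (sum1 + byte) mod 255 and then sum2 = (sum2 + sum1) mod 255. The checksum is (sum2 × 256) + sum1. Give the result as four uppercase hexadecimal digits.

960F

Running sums (mod 255):
  after byte 0 (5E): sum1=94, sum2=94
  after byte 1 (24): sum1=130, sum2=224
  after byte 2 (24): sum1=166, sum2=135
  after byte 3 (68): sum1=15, sum2=150
Checksum = sum2·256 + sum1 = 150·256 + 15 = 38415 = 0x960F.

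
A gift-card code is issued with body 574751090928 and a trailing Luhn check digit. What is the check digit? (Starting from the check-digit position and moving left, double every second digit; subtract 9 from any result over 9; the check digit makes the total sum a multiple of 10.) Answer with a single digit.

Partial digits right→left: 8 2 9 0 9 0 1 5 7 4 7 5
Double every second digit counting from the check-digit position (so the 1st, 3rd, 5th, ... of the partial from the right).
  doubled (with −9 where >9): 7 9 9 2 5 5 → sum 37
  kept as-is: 2 0 0 5 4 5 → sum 16
Total = 37 + 16 = 53.
Check digit = (10 − (53 mod 10)) mod 10 = 7.

7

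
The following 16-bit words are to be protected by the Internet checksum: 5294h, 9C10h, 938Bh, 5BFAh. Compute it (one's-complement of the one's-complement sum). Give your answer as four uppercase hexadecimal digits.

One's-complement addition (fold any carry out of bit 15 back into bit 0):
  0x5294 + 0x9C10 = 0x0EEA4
  0xEEA4 + 0x938B = 0x1822F → wrap carry → 0x8230
  0x8230 + 0x5BFA = 0x0DE2A
One's-complement sum = 0xDE2A.
Checksum = ~0xDE2A & 0xFFFF = 0x21D5.

21D5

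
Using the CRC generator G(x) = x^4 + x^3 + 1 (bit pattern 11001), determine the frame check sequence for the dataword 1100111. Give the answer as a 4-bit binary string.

Append 4 zeros: 11001110000. Divide by 11001 (XOR where the leading bit is 1):
  pos 0: 11001 XOR 11001 = 00000
  pos 5: 11000 XOR 11001 = 00001
Remainder (last 4 bits) = 0010. This is the CRC / FCS.

0010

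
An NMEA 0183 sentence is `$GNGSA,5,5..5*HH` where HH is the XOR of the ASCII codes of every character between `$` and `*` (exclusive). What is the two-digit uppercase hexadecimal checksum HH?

69

XOR the ASCII codes of the payload characters:
  'G' = 0x47 → acc = 0x47
  'N' = 0x4E → acc = 0x09
  'G' = 0x47 → acc = 0x4E
  'S' = 0x53 → acc = 0x1D
  'A' = 0x41 → acc = 0x5C
  ',' = 0x2C → acc = 0x70
  '5' = 0x35 → acc = 0x45
  ',' = 0x2C → acc = 0x69
  '5' = 0x35 → acc = 0x5C
  '.' = 0x2E → acc = 0x72
  '.' = 0x2E → acc = 0x5C
  '5' = 0x35 → acc = 0x69
Checksum = 0x69.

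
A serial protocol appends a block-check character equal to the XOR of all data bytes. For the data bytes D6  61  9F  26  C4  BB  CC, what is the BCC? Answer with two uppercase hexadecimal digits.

XOR the bytes together:
  start with 0xD6
  0xD6 ⊕ 0x61 = 0xB7
  0xB7 ⊕ 0x9F = 0x28
  0x28 ⊕ 0x26 = 0x0E
  0x0E ⊕ 0xC4 = 0xCA
  0xCA ⊕ 0xBB = 0x71
  0x71 ⊕ 0xCC = 0xBD

BD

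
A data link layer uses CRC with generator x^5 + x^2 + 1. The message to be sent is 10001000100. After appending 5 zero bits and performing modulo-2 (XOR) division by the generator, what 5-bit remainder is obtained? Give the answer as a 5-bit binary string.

01100

Append 5 zeros: 1000100010000000. Divide by 100101 (XOR where the leading bit is 1):
  pos 0: 100010 XOR 100101 = 000111
  pos 3: 111001 XOR 100101 = 011100
  pos 4: 111000 XOR 100101 = 011101
  pos 5: 111010 XOR 100101 = 011111
  pos 6: 111110 XOR 100101 = 011011
  pos 7: 110110 XOR 100101 = 010011
  pos 8: 100110 XOR 100101 = 000011
Remainder (last 5 bits) = 01100. This is the CRC / FCS.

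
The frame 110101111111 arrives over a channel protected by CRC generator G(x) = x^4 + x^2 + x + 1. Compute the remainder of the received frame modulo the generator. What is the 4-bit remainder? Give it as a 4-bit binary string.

0000

Modulo-2 division of 110101111111 by 10111:
  pos 0: 11010 XOR 10111 = 01101
  pos 1: 11011 XOR 10111 = 01100
  pos 2: 11001 XOR 10111 = 01110
  pos 3: 11101 XOR 10111 = 01010
  pos 4: 10101 XOR 10111 = 00010
  pos 7: 10111 XOR 10111 = 00000
Remainder = 0000 (zero — the frame passes the CRC check).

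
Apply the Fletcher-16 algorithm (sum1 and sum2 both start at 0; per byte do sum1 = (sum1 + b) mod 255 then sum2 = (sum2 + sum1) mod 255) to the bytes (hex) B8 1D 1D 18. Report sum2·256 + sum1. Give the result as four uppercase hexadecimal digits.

8C0B

Running sums (mod 255):
  after byte 0 (B8): sum1=184, sum2=184
  after byte 1 (1D): sum1=213, sum2=142
  after byte 2 (1D): sum1=242, sum2=129
  after byte 3 (18): sum1=11, sum2=140
Checksum = sum2·256 + sum1 = 140·256 + 11 = 35851 = 0x8C0B.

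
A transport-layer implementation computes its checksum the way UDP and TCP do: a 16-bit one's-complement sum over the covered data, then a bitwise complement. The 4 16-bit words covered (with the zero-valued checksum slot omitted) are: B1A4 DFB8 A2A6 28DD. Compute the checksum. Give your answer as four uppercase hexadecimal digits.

One's-complement addition (fold any carry out of bit 15 back into bit 0):
  0xB1A4 + 0xDFB8 = 0x1915C → wrap carry → 0x915D
  0x915D + 0xA2A6 = 0x13403 → wrap carry → 0x3404
  0x3404 + 0x28DD = 0x05CE1
One's-complement sum = 0x5CE1.
Checksum = ~0x5CE1 & 0xFFFF = 0xA31E.

A31E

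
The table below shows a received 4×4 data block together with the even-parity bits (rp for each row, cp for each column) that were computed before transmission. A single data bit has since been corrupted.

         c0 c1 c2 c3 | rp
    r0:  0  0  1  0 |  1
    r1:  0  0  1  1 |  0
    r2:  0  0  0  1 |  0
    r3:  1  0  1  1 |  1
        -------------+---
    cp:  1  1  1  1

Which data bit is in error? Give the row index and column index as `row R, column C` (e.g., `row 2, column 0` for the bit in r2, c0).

Recompute each row's even parity and compare to rp:
  r0: data parity 1, sent rp 1 → ok
  r1: data parity 0, sent rp 0 → ok
  r2: data parity 1, sent rp 0 → mismatch
  r3: data parity 1, sent rp 1 → ok
Recompute each column's even parity and compare to cp:
  c0: data parity 1, sent cp 1 → ok
  c1: data parity 0, sent cp 1 → mismatch
  c2: data parity 1, sent cp 1 → ok
  c3: data parity 1, sent cp 1 → ok
Exactly one row (r2) and one column (c1) fail → the flipped bit is at their intersection.

row 2, column 1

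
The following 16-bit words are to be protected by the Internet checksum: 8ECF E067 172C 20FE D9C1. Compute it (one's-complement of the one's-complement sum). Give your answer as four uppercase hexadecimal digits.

7EDC

One's-complement addition (fold any carry out of bit 15 back into bit 0):
  0x8ECF + 0xE067 = 0x16F36 → wrap carry → 0x6F37
  0x6F37 + 0x172C = 0x08663
  0x8663 + 0x20FE = 0x0A761
  0xA761 + 0xD9C1 = 0x18122 → wrap carry → 0x8123
One's-complement sum = 0x8123.
Checksum = ~0x8123 & 0xFFFF = 0x7EDC.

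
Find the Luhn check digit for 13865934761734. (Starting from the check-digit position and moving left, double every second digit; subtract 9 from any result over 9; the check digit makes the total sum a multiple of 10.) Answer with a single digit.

Partial digits right→left: 4 3 7 1 6 7 4 3 9 5 6 8 3 1
Double every second digit counting from the check-digit position (so the 1st, 3rd, 5th, ... of the partial from the right).
  doubled (with −9 where >9): 8 5 3 8 9 3 6 → sum 42
  kept as-is: 3 1 7 3 5 8 1 → sum 28
Total = 42 + 28 = 70.
Check digit = (10 − (70 mod 10)) mod 10 = 0.

0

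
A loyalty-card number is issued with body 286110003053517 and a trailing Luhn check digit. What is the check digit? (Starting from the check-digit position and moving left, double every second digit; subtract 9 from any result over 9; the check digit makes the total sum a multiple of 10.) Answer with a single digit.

5

Partial digits right→left: 7 1 5 3 5 0 3 0 0 0 1 1 6 8 2
Double every second digit counting from the check-digit position (so the 1st, 3rd, 5th, ... of the partial from the right).
  doubled (with −9 where >9): 5 1 1 6 0 2 3 4 → sum 22
  kept as-is: 1 3 0 0 0 1 8 → sum 13
Total = 22 + 13 = 35.
Check digit = (10 − (35 mod 10)) mod 10 = 5.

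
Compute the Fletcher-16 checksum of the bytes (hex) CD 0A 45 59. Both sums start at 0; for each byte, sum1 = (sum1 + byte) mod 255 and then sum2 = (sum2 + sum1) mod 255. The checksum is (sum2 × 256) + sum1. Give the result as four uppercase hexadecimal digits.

Running sums (mod 255):
  after byte 0 (CD): sum1=205, sum2=205
  after byte 1 (0A): sum1=215, sum2=165
  after byte 2 (45): sum1=29, sum2=194
  after byte 3 (59): sum1=118, sum2=57
Checksum = sum2·256 + sum1 = 57·256 + 118 = 14710 = 0x3976.

3976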